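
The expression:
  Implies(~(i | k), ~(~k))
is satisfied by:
  {i: True, k: True}
  {i: True, k: False}
  {k: True, i: False}


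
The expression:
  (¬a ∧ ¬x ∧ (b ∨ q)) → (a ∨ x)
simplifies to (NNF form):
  a ∨ x ∨ (¬b ∧ ¬q)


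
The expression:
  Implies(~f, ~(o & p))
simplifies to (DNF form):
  f | ~o | ~p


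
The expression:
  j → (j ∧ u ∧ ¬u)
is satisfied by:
  {j: False}


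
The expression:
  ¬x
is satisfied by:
  {x: False}


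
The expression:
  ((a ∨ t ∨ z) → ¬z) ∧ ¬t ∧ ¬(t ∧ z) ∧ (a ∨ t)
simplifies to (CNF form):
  a ∧ ¬t ∧ ¬z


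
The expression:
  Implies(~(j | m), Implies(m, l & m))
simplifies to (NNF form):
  True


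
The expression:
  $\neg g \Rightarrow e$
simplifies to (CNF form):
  $e \vee g$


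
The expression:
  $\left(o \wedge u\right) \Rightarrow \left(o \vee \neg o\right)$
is always true.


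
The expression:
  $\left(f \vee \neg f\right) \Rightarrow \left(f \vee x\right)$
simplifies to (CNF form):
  $f \vee x$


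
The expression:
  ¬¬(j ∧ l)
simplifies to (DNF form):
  j ∧ l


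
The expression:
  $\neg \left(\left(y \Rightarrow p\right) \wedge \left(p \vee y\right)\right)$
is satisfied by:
  {p: False}


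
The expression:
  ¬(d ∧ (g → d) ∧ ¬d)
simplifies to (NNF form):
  True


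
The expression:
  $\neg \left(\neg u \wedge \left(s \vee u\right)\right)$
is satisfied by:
  {u: True, s: False}
  {s: False, u: False}
  {s: True, u: True}


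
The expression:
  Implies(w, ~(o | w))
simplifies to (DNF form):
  ~w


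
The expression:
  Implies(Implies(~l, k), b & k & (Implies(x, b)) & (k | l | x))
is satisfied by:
  {b: True, l: False, k: False}
  {l: False, k: False, b: False}
  {b: True, k: True, l: False}
  {b: True, l: True, k: True}


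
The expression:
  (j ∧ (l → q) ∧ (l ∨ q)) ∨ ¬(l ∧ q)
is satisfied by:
  {j: True, l: False, q: False}
  {l: False, q: False, j: False}
  {j: True, q: True, l: False}
  {q: True, l: False, j: False}
  {j: True, l: True, q: False}
  {l: True, j: False, q: False}
  {j: True, q: True, l: True}


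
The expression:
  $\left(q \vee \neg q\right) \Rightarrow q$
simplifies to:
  $q$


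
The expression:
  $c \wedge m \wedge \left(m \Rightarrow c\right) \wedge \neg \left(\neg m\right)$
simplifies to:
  $c \wedge m$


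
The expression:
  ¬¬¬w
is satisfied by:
  {w: False}


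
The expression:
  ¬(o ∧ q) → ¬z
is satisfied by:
  {o: True, q: True, z: False}
  {o: True, q: False, z: False}
  {q: True, o: False, z: False}
  {o: False, q: False, z: False}
  {o: True, z: True, q: True}


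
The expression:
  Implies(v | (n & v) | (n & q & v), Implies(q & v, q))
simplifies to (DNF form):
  True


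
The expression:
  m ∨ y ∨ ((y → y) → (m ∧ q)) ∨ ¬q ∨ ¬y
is always true.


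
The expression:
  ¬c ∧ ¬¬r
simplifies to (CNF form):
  r ∧ ¬c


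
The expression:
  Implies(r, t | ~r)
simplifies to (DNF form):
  t | ~r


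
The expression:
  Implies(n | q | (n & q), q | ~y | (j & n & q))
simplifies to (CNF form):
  q | ~n | ~y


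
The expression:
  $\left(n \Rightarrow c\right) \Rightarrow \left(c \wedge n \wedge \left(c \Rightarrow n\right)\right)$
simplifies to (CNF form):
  $n$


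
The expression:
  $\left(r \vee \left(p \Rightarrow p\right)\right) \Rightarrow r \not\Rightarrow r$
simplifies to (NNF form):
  $\text{False}$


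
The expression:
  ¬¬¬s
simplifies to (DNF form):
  ¬s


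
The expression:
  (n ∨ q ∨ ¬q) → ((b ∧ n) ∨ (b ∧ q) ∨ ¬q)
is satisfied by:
  {b: True, q: False}
  {q: False, b: False}
  {q: True, b: True}


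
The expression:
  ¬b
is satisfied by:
  {b: False}


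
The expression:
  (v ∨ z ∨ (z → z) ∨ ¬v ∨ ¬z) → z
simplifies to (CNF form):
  z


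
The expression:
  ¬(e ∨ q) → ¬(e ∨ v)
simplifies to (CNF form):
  e ∨ q ∨ ¬v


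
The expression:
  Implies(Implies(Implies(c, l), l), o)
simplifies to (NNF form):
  o | (~c & ~l)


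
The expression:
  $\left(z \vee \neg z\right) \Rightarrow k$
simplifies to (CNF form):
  $k$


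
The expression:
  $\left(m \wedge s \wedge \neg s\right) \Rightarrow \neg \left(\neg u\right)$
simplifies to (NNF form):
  $\text{True}$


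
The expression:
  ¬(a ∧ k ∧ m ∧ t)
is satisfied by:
  {k: False, t: False, m: False, a: False}
  {a: True, k: False, t: False, m: False}
  {m: True, k: False, t: False, a: False}
  {a: True, m: True, k: False, t: False}
  {t: True, a: False, k: False, m: False}
  {a: True, t: True, k: False, m: False}
  {m: True, t: True, a: False, k: False}
  {a: True, m: True, t: True, k: False}
  {k: True, m: False, t: False, a: False}
  {a: True, k: True, m: False, t: False}
  {m: True, k: True, a: False, t: False}
  {a: True, m: True, k: True, t: False}
  {t: True, k: True, m: False, a: False}
  {a: True, t: True, k: True, m: False}
  {m: True, t: True, k: True, a: False}


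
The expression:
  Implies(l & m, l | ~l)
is always true.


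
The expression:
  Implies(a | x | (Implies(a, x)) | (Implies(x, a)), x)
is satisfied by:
  {x: True}


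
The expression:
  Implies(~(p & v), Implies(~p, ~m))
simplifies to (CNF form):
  p | ~m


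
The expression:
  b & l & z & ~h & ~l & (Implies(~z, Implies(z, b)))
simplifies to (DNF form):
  False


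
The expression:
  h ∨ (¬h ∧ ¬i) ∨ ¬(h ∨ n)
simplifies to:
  h ∨ ¬i ∨ ¬n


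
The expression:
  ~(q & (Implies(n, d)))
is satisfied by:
  {n: True, d: False, q: False}
  {d: False, q: False, n: False}
  {n: True, d: True, q: False}
  {d: True, n: False, q: False}
  {q: True, n: True, d: False}


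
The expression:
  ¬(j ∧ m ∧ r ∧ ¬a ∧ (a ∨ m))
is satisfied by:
  {a: True, m: False, r: False, j: False}
  {j: False, m: False, a: False, r: False}
  {j: True, a: True, m: False, r: False}
  {j: True, m: False, a: False, r: False}
  {r: True, a: True, j: False, m: False}
  {r: True, j: False, m: False, a: False}
  {r: True, j: True, a: True, m: False}
  {r: True, j: True, m: False, a: False}
  {a: True, m: True, r: False, j: False}
  {m: True, r: False, a: False, j: False}
  {j: True, m: True, a: True, r: False}
  {j: True, m: True, r: False, a: False}
  {a: True, m: True, r: True, j: False}
  {m: True, r: True, j: False, a: False}
  {j: True, m: True, r: True, a: True}


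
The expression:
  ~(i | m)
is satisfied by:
  {i: False, m: False}


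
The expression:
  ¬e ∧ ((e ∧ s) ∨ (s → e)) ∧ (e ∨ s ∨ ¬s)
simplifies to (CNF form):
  ¬e ∧ ¬s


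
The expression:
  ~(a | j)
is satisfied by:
  {j: False, a: False}


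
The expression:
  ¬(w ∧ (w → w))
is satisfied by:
  {w: False}


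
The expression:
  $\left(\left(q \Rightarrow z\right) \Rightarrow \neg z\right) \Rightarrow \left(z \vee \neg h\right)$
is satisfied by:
  {z: True, h: False}
  {h: False, z: False}
  {h: True, z: True}


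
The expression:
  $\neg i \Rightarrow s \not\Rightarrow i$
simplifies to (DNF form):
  $i \vee s$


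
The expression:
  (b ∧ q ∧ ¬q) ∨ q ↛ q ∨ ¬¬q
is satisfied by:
  {q: True}


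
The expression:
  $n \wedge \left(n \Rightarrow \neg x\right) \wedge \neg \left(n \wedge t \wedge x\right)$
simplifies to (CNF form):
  $n \wedge \neg x$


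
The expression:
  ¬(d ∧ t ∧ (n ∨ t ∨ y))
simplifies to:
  ¬d ∨ ¬t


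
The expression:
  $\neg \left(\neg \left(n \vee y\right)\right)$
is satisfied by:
  {n: True, y: True}
  {n: True, y: False}
  {y: True, n: False}


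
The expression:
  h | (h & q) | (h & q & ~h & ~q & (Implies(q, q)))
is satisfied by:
  {h: True}


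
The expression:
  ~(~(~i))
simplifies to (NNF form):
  ~i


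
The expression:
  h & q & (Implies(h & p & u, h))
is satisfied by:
  {h: True, q: True}


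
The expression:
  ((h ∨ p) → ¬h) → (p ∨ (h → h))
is always true.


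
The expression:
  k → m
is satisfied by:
  {m: True, k: False}
  {k: False, m: False}
  {k: True, m: True}


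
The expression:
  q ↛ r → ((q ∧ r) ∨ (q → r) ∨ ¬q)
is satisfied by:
  {r: True, q: False}
  {q: False, r: False}
  {q: True, r: True}


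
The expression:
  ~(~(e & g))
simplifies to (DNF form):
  e & g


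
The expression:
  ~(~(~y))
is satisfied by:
  {y: False}


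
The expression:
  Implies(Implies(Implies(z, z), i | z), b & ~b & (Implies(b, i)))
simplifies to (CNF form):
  ~i & ~z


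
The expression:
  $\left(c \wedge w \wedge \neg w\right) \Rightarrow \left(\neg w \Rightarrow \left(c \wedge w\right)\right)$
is always true.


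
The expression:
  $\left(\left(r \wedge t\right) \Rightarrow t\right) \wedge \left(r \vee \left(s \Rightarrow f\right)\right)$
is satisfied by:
  {r: True, f: True, s: False}
  {r: True, s: False, f: False}
  {f: True, s: False, r: False}
  {f: False, s: False, r: False}
  {r: True, f: True, s: True}
  {r: True, s: True, f: False}
  {f: True, s: True, r: False}


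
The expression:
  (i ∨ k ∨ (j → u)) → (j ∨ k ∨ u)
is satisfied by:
  {k: True, u: True, j: True}
  {k: True, u: True, j: False}
  {k: True, j: True, u: False}
  {k: True, j: False, u: False}
  {u: True, j: True, k: False}
  {u: True, j: False, k: False}
  {j: True, u: False, k: False}


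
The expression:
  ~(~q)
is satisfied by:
  {q: True}


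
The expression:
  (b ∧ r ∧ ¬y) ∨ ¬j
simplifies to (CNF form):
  (b ∨ ¬j) ∧ (r ∨ ¬j) ∧ (¬j ∨ ¬y)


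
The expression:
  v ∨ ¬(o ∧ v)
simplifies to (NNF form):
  True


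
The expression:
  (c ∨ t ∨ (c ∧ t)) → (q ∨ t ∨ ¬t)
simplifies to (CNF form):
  True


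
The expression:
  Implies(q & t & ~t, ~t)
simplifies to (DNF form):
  True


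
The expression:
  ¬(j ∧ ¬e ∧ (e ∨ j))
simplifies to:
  e ∨ ¬j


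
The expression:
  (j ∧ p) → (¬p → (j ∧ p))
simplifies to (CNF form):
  True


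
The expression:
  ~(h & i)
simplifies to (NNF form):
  ~h | ~i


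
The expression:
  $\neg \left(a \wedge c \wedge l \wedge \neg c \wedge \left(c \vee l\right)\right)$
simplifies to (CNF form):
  $\text{True}$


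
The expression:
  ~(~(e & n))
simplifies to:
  e & n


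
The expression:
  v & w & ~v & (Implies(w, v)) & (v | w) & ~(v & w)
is never true.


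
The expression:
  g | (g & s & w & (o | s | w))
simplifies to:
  g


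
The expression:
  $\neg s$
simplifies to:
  $\neg s$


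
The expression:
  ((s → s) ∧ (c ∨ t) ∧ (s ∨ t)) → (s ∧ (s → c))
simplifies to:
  (c ∧ s) ∨ ¬t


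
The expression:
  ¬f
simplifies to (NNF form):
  ¬f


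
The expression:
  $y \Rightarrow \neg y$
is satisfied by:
  {y: False}


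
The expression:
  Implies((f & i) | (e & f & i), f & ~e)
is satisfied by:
  {e: False, i: False, f: False}
  {f: True, e: False, i: False}
  {i: True, e: False, f: False}
  {f: True, i: True, e: False}
  {e: True, f: False, i: False}
  {f: True, e: True, i: False}
  {i: True, e: True, f: False}


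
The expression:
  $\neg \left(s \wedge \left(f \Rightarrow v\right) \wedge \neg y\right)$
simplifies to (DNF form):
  $y \vee \left(f \wedge \neg v\right) \vee \neg s$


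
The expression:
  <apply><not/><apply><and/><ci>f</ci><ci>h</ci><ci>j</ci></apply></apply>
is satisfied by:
  {h: False, j: False, f: False}
  {f: True, h: False, j: False}
  {j: True, h: False, f: False}
  {f: True, j: True, h: False}
  {h: True, f: False, j: False}
  {f: True, h: True, j: False}
  {j: True, h: True, f: False}


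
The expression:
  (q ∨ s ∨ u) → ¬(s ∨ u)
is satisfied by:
  {u: False, s: False}


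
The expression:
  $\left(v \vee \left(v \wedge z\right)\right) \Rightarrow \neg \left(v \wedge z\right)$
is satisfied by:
  {v: False, z: False}
  {z: True, v: False}
  {v: True, z: False}


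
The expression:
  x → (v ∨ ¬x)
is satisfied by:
  {v: True, x: False}
  {x: False, v: False}
  {x: True, v: True}


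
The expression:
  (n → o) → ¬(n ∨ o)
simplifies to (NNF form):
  ¬o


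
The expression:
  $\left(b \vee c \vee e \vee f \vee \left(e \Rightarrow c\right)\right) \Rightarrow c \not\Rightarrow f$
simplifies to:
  $c \wedge \neg f$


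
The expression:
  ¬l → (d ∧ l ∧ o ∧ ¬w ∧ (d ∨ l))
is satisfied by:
  {l: True}


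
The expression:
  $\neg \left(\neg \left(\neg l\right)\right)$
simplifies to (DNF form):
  $\neg l$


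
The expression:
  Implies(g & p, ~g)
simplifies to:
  ~g | ~p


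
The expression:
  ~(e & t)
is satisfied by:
  {e: False, t: False}
  {t: True, e: False}
  {e: True, t: False}


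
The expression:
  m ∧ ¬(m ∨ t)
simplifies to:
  False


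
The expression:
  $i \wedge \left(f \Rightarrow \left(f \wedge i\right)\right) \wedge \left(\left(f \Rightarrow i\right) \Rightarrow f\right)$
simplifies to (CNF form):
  $f \wedge i$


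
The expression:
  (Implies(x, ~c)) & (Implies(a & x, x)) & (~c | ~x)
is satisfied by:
  {c: False, x: False}
  {x: True, c: False}
  {c: True, x: False}


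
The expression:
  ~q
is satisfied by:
  {q: False}


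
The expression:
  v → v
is always true.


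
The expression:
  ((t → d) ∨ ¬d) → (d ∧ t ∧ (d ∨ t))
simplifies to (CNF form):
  d ∧ t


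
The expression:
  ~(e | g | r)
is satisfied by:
  {g: False, e: False, r: False}


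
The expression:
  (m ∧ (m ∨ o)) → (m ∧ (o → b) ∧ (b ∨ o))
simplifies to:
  b ∨ ¬m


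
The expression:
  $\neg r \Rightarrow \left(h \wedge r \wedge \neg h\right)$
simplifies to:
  $r$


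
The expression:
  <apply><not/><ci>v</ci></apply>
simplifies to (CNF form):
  <apply><not/><ci>v</ci></apply>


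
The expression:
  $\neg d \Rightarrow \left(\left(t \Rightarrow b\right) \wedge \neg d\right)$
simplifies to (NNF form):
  $b \vee d \vee \neg t$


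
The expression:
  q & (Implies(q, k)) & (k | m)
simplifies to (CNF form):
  k & q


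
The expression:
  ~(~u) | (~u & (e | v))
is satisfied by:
  {u: True, v: True, e: True}
  {u: True, v: True, e: False}
  {u: True, e: True, v: False}
  {u: True, e: False, v: False}
  {v: True, e: True, u: False}
  {v: True, e: False, u: False}
  {e: True, v: False, u: False}


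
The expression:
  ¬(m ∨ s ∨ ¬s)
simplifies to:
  False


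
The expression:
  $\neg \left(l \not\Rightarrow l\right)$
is always true.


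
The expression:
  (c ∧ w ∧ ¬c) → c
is always true.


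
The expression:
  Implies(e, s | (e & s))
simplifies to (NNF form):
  s | ~e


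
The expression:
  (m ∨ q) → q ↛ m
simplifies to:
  ¬m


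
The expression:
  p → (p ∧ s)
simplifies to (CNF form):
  s ∨ ¬p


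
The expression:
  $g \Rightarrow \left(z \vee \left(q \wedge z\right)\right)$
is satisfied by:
  {z: True, g: False}
  {g: False, z: False}
  {g: True, z: True}


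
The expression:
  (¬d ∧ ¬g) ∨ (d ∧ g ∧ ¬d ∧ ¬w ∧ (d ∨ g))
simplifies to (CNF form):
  ¬d ∧ ¬g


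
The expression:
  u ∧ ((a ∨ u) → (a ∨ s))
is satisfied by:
  {a: True, s: True, u: True}
  {a: True, u: True, s: False}
  {s: True, u: True, a: False}


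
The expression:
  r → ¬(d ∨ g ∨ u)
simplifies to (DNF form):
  (¬d ∧ ¬g ∧ ¬u) ∨ ¬r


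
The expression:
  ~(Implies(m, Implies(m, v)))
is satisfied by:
  {m: True, v: False}


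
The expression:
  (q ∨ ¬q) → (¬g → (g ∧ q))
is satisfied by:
  {g: True}


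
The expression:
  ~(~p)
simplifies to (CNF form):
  p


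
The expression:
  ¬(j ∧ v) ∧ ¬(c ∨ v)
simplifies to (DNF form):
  ¬c ∧ ¬v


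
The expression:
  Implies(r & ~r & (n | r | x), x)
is always true.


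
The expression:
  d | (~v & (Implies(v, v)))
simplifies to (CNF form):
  d | ~v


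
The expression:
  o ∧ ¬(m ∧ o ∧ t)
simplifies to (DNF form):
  (o ∧ ¬m) ∨ (o ∧ ¬t)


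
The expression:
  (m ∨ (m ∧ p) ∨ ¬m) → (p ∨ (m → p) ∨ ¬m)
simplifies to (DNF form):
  p ∨ ¬m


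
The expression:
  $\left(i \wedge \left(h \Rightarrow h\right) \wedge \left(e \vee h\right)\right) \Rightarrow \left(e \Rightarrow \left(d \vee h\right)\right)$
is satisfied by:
  {h: True, d: True, e: False, i: False}
  {h: True, e: False, d: False, i: False}
  {d: True, h: False, e: False, i: False}
  {h: False, e: False, d: False, i: False}
  {i: True, h: True, d: True, e: False}
  {i: True, h: True, e: False, d: False}
  {i: True, d: True, h: False, e: False}
  {i: True, h: False, e: False, d: False}
  {h: True, e: True, d: True, i: False}
  {h: True, e: True, i: False, d: False}
  {e: True, d: True, i: False, h: False}
  {e: True, i: False, d: False, h: False}
  {h: True, e: True, i: True, d: True}
  {h: True, e: True, i: True, d: False}
  {e: True, i: True, d: True, h: False}


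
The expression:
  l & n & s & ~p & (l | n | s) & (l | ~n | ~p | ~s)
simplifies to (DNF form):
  l & n & s & ~p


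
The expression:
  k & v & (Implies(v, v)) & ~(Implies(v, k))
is never true.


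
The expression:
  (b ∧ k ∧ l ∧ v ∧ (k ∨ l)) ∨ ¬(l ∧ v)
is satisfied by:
  {k: True, b: True, l: False, v: False}
  {k: True, b: False, l: False, v: False}
  {b: True, k: False, l: False, v: False}
  {k: False, b: False, l: False, v: False}
  {k: True, v: True, b: True, l: False}
  {k: True, v: True, b: False, l: False}
  {v: True, b: True, k: False, l: False}
  {v: True, k: False, b: False, l: False}
  {k: True, l: True, b: True, v: False}
  {k: True, l: True, b: False, v: False}
  {l: True, b: True, k: False, v: False}
  {l: True, k: False, b: False, v: False}
  {k: True, v: True, l: True, b: True}


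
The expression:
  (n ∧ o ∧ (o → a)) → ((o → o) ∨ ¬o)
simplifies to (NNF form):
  True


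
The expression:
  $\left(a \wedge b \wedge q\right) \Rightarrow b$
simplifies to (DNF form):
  $\text{True}$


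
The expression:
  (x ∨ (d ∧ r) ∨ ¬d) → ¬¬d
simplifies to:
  d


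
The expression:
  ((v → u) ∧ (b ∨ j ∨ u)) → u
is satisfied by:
  {v: True, u: True, j: False, b: False}
  {b: True, v: True, u: True, j: False}
  {v: True, u: True, j: True, b: False}
  {b: True, v: True, u: True, j: True}
  {v: True, j: False, u: False, b: False}
  {v: True, b: True, j: False, u: False}
  {v: True, j: True, u: False, b: False}
  {v: True, b: True, j: True, u: False}
  {u: True, b: False, j: False, v: False}
  {b: True, u: True, j: False, v: False}
  {u: True, j: True, b: False, v: False}
  {b: True, u: True, j: True, v: False}
  {b: False, j: False, u: False, v: False}


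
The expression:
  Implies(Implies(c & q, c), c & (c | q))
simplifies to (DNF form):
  c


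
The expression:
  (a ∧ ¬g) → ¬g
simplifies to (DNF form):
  True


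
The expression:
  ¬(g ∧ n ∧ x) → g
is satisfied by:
  {g: True}


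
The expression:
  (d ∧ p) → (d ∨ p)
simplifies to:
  True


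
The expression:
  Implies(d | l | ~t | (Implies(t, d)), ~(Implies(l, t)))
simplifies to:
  (l | t) & (l | ~d) & (~l | ~t)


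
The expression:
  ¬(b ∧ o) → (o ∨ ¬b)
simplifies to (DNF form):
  o ∨ ¬b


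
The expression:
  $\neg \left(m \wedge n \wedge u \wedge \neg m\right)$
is always true.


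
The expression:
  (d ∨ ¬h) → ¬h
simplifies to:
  ¬d ∨ ¬h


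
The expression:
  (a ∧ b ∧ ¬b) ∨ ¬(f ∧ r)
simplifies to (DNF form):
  ¬f ∨ ¬r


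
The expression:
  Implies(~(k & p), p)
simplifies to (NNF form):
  p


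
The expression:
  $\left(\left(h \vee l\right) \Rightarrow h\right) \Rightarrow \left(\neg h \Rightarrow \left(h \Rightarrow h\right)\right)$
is always true.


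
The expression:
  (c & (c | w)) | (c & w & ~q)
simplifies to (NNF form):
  c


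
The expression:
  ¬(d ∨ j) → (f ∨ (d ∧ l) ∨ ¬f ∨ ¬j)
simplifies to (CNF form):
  True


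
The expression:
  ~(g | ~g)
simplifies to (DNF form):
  False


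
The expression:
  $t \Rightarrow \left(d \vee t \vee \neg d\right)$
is always true.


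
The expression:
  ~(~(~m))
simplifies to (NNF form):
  ~m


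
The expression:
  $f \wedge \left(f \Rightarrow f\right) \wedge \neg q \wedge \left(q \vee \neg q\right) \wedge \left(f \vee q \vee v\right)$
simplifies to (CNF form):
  $f \wedge \neg q$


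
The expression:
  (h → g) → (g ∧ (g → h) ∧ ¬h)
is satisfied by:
  {h: True, g: False}


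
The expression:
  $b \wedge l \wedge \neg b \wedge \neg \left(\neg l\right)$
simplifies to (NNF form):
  $\text{False}$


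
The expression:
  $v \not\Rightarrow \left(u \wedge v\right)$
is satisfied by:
  {v: True, u: False}


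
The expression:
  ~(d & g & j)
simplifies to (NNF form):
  ~d | ~g | ~j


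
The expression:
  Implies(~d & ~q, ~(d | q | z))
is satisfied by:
  {d: True, q: True, z: False}
  {d: True, z: False, q: False}
  {q: True, z: False, d: False}
  {q: False, z: False, d: False}
  {d: True, q: True, z: True}
  {d: True, z: True, q: False}
  {q: True, z: True, d: False}


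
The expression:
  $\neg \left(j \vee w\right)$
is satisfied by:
  {w: False, j: False}


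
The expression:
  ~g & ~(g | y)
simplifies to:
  ~g & ~y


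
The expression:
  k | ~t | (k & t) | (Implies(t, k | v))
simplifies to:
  k | v | ~t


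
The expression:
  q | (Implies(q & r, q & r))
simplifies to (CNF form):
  True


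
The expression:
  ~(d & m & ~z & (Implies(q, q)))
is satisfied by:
  {z: True, m: False, d: False}
  {m: False, d: False, z: False}
  {d: True, z: True, m: False}
  {d: True, m: False, z: False}
  {z: True, m: True, d: False}
  {m: True, z: False, d: False}
  {d: True, m: True, z: True}


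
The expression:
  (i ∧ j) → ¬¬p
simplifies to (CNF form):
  p ∨ ¬i ∨ ¬j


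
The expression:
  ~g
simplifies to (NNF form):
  ~g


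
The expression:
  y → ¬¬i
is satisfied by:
  {i: True, y: False}
  {y: False, i: False}
  {y: True, i: True}


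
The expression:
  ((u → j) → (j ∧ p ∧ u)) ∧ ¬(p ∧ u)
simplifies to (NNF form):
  u ∧ ¬j ∧ ¬p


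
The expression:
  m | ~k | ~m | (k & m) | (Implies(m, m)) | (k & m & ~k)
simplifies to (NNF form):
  True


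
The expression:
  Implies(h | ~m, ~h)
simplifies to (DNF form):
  ~h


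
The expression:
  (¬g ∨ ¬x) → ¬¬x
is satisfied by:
  {x: True}


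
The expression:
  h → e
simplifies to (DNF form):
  e ∨ ¬h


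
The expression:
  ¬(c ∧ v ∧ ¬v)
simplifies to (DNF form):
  True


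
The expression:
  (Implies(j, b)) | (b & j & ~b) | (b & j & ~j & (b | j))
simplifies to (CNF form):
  b | ~j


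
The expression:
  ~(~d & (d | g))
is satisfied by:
  {d: True, g: False}
  {g: False, d: False}
  {g: True, d: True}


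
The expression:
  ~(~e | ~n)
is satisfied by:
  {e: True, n: True}


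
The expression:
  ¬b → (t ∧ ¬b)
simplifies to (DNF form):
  b ∨ t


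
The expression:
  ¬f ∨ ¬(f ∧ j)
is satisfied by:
  {j: False, f: False}
  {f: True, j: False}
  {j: True, f: False}


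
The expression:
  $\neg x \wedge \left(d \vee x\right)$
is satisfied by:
  {d: True, x: False}


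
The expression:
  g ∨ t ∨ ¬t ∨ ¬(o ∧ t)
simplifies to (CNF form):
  True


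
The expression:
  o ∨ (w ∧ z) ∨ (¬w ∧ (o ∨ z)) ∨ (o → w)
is always true.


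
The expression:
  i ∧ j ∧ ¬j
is never true.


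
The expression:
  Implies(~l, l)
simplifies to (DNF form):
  l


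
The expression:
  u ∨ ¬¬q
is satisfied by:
  {q: True, u: True}
  {q: True, u: False}
  {u: True, q: False}


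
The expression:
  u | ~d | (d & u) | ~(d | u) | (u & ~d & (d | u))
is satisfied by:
  {u: True, d: False}
  {d: False, u: False}
  {d: True, u: True}


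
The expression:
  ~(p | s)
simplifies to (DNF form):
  ~p & ~s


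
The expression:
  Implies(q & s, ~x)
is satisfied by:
  {s: False, q: False, x: False}
  {x: True, s: False, q: False}
  {q: True, s: False, x: False}
  {x: True, q: True, s: False}
  {s: True, x: False, q: False}
  {x: True, s: True, q: False}
  {q: True, s: True, x: False}


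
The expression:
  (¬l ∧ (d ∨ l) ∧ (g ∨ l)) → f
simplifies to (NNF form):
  f ∨ l ∨ ¬d ∨ ¬g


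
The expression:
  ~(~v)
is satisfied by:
  {v: True}


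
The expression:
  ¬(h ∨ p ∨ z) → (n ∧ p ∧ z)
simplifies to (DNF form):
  h ∨ p ∨ z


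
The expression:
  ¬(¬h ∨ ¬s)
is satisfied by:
  {h: True, s: True}


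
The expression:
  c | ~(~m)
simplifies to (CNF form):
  c | m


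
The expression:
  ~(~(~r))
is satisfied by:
  {r: False}


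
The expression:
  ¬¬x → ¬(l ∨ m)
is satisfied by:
  {m: False, x: False, l: False}
  {l: True, m: False, x: False}
  {m: True, l: False, x: False}
  {l: True, m: True, x: False}
  {x: True, l: False, m: False}


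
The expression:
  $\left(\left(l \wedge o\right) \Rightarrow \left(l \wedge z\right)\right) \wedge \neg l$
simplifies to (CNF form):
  $\neg l$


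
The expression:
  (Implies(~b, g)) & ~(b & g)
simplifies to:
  (b & ~g) | (g & ~b)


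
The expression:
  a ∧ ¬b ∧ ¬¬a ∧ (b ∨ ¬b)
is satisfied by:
  {a: True, b: False}


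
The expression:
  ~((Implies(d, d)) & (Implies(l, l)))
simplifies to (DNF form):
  False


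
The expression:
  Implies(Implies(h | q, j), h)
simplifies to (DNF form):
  h | (q & ~j)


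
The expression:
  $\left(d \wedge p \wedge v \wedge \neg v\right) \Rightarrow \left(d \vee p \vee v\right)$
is always true.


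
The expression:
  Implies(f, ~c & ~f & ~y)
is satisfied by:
  {f: False}


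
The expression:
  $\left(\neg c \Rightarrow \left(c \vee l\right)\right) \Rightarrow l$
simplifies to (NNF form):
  $l \vee \neg c$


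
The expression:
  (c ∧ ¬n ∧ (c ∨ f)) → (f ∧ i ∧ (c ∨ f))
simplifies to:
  n ∨ (f ∧ i) ∨ ¬c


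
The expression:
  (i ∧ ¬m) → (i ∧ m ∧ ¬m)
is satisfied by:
  {m: True, i: False}
  {i: False, m: False}
  {i: True, m: True}


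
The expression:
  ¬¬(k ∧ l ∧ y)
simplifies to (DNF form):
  k ∧ l ∧ y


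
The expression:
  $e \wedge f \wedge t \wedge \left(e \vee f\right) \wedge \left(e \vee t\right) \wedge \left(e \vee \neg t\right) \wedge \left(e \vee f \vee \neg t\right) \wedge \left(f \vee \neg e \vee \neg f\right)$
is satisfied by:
  {t: True, e: True, f: True}


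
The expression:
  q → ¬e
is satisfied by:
  {e: False, q: False}
  {q: True, e: False}
  {e: True, q: False}


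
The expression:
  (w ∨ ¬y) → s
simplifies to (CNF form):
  (s ∨ y) ∧ (s ∨ ¬w)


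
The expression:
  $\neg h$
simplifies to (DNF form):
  $\neg h$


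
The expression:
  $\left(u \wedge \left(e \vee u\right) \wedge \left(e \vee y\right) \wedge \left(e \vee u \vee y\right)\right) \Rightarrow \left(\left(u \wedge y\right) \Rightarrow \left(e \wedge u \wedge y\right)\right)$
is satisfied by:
  {e: True, u: False, y: False}
  {u: False, y: False, e: False}
  {y: True, e: True, u: False}
  {y: True, u: False, e: False}
  {e: True, u: True, y: False}
  {u: True, e: False, y: False}
  {y: True, u: True, e: True}


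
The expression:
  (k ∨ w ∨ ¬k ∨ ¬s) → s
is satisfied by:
  {s: True}


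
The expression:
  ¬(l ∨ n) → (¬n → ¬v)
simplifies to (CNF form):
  l ∨ n ∨ ¬v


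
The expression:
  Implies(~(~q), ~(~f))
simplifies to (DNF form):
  f | ~q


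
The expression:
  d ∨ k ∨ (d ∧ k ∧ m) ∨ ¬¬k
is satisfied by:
  {d: True, k: True}
  {d: True, k: False}
  {k: True, d: False}


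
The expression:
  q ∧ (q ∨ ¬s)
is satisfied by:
  {q: True}


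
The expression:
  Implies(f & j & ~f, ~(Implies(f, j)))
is always true.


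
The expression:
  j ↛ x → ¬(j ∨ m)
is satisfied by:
  {x: True, j: False}
  {j: False, x: False}
  {j: True, x: True}


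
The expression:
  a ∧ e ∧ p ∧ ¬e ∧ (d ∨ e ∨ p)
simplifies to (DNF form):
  False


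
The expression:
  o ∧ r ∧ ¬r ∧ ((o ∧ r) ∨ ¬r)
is never true.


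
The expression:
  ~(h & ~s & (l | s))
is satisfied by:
  {s: True, l: False, h: False}
  {l: False, h: False, s: False}
  {h: True, s: True, l: False}
  {h: True, l: False, s: False}
  {s: True, l: True, h: False}
  {l: True, s: False, h: False}
  {h: True, l: True, s: True}


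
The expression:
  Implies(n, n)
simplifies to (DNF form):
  True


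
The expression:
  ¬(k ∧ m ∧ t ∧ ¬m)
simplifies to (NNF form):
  True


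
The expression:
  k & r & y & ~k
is never true.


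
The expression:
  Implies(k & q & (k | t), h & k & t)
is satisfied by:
  {t: True, h: True, k: False, q: False}
  {t: True, h: False, k: False, q: False}
  {h: True, t: False, k: False, q: False}
  {t: False, h: False, k: False, q: False}
  {t: True, q: True, h: True, k: False}
  {t: True, q: True, h: False, k: False}
  {q: True, h: True, t: False, k: False}
  {q: True, t: False, h: False, k: False}
  {t: True, k: True, h: True, q: False}
  {t: True, k: True, h: False, q: False}
  {k: True, h: True, t: False, q: False}
  {k: True, t: False, h: False, q: False}
  {t: True, q: True, k: True, h: True}


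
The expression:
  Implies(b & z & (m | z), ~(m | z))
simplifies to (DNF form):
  ~b | ~z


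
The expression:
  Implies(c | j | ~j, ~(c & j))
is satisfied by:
  {c: False, j: False}
  {j: True, c: False}
  {c: True, j: False}


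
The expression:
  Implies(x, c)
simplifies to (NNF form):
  c | ~x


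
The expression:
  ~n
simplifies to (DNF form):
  ~n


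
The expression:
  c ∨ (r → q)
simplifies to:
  c ∨ q ∨ ¬r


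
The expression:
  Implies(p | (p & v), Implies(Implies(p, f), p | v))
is always true.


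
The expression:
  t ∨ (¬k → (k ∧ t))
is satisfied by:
  {k: True, t: True}
  {k: True, t: False}
  {t: True, k: False}


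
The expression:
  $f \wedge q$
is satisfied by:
  {f: True, q: True}


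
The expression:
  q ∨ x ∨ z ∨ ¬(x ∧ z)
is always true.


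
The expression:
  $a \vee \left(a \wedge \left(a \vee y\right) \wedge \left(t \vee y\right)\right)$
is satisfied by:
  {a: True}


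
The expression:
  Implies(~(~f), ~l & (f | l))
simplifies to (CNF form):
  ~f | ~l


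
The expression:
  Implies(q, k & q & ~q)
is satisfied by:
  {q: False}


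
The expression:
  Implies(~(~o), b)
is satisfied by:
  {b: True, o: False}
  {o: False, b: False}
  {o: True, b: True}


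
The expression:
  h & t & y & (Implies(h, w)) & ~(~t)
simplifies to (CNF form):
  h & t & w & y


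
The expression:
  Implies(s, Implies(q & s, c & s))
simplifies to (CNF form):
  c | ~q | ~s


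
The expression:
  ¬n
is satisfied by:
  {n: False}


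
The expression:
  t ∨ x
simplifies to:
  t ∨ x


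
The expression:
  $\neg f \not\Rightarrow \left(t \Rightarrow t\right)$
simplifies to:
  $\text{False}$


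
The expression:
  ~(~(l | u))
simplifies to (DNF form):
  l | u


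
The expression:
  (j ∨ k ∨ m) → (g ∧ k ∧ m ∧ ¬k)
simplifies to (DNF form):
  ¬j ∧ ¬k ∧ ¬m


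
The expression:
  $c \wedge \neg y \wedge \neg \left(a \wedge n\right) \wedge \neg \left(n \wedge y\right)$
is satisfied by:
  {c: True, n: False, a: False, y: False}
  {c: True, a: True, n: False, y: False}
  {c: True, n: True, a: False, y: False}


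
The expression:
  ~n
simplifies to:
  ~n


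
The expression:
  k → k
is always true.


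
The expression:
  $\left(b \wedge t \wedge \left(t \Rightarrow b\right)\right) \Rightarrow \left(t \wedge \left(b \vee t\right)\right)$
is always true.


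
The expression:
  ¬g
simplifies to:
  ¬g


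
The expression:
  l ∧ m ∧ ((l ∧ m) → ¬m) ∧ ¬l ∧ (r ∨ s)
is never true.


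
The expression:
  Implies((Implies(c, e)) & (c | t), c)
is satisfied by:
  {c: True, t: False}
  {t: False, c: False}
  {t: True, c: True}


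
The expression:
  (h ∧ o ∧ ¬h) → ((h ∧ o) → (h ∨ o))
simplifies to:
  True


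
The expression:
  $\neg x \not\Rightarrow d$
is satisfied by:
  {x: False, d: False}


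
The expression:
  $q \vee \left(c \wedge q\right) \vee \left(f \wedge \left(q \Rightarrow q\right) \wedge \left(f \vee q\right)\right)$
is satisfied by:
  {q: True, f: True}
  {q: True, f: False}
  {f: True, q: False}


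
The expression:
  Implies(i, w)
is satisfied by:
  {w: True, i: False}
  {i: False, w: False}
  {i: True, w: True}


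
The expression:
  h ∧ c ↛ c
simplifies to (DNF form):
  False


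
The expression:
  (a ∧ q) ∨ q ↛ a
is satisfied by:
  {q: True}


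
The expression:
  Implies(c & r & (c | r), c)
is always true.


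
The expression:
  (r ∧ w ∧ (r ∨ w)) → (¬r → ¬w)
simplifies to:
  True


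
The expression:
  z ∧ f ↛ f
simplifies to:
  False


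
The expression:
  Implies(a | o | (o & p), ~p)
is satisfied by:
  {o: False, p: False, a: False}
  {a: True, o: False, p: False}
  {o: True, a: False, p: False}
  {a: True, o: True, p: False}
  {p: True, a: False, o: False}


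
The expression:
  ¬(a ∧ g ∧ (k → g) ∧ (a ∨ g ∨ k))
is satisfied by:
  {g: False, a: False}
  {a: True, g: False}
  {g: True, a: False}


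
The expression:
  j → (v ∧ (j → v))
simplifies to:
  v ∨ ¬j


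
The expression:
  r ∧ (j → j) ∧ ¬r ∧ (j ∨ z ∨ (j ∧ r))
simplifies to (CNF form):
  False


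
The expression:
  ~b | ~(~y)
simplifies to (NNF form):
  y | ~b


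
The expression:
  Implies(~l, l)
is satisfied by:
  {l: True}


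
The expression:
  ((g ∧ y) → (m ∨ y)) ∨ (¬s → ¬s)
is always true.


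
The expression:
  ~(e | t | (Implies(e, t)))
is never true.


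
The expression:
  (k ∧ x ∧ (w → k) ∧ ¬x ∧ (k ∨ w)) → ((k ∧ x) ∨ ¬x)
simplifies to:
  True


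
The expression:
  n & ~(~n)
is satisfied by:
  {n: True}


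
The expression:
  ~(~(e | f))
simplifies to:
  e | f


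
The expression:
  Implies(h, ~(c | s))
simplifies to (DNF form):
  ~h | (~c & ~s)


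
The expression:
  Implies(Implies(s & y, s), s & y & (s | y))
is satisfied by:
  {s: True, y: True}


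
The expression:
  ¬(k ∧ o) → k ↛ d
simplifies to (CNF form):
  k ∧ (o ∨ ¬d)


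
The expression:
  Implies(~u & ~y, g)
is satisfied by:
  {y: True, g: True, u: True}
  {y: True, g: True, u: False}
  {y: True, u: True, g: False}
  {y: True, u: False, g: False}
  {g: True, u: True, y: False}
  {g: True, u: False, y: False}
  {u: True, g: False, y: False}


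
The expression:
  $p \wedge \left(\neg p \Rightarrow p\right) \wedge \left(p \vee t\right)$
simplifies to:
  $p$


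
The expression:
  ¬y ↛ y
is always true.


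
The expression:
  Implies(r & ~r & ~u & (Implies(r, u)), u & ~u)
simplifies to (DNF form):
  True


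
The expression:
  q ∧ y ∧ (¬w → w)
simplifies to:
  q ∧ w ∧ y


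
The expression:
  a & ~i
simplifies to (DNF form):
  a & ~i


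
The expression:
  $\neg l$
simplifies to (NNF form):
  $\neg l$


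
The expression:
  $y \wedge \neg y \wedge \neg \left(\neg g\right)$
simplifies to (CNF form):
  $\text{False}$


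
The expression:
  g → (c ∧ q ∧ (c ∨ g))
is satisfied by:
  {q: True, c: True, g: False}
  {q: True, c: False, g: False}
  {c: True, q: False, g: False}
  {q: False, c: False, g: False}
  {q: True, g: True, c: True}


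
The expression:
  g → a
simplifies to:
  a ∨ ¬g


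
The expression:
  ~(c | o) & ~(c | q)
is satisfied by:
  {q: False, o: False, c: False}


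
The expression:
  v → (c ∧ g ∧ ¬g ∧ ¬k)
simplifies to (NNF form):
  ¬v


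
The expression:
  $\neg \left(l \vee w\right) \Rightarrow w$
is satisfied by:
  {l: True, w: True}
  {l: True, w: False}
  {w: True, l: False}


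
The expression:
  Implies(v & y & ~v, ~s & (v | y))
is always true.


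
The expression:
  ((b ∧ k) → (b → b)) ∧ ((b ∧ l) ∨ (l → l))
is always true.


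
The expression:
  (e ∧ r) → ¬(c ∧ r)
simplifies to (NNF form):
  ¬c ∨ ¬e ∨ ¬r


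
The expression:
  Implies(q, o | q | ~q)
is always true.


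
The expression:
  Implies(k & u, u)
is always true.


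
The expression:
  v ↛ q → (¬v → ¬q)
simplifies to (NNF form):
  True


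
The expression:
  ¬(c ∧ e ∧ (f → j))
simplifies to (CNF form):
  (f ∨ ¬c ∨ ¬e) ∧ (¬c ∨ ¬e ∨ ¬j)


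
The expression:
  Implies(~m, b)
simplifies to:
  b | m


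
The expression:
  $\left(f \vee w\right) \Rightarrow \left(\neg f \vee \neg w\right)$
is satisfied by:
  {w: False, f: False}
  {f: True, w: False}
  {w: True, f: False}


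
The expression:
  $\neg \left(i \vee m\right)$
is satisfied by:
  {i: False, m: False}


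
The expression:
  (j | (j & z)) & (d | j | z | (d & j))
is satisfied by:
  {j: True}


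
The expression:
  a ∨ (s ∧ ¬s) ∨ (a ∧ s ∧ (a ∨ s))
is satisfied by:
  {a: True}


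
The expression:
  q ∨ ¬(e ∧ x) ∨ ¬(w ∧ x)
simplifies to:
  q ∨ ¬e ∨ ¬w ∨ ¬x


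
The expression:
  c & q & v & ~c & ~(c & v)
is never true.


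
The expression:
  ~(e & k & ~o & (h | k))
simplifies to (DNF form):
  o | ~e | ~k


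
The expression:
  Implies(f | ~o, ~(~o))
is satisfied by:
  {o: True}


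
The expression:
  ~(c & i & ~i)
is always true.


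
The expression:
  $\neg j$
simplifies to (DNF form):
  $\neg j$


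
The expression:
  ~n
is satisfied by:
  {n: False}


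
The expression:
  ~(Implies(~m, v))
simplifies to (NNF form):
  ~m & ~v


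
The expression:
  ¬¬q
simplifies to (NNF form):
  q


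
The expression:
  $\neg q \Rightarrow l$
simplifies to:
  $l \vee q$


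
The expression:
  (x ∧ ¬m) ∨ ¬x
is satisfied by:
  {m: False, x: False}
  {x: True, m: False}
  {m: True, x: False}


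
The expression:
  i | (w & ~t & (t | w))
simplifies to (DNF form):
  i | (w & ~t)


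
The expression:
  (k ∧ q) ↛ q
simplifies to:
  False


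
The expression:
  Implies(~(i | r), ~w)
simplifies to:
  i | r | ~w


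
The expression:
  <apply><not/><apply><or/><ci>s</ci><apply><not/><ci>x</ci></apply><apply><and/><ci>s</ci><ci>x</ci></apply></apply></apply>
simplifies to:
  <apply><and/><ci>x</ci><apply><not/><ci>s</ci></apply></apply>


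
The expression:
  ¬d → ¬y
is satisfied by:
  {d: True, y: False}
  {y: False, d: False}
  {y: True, d: True}
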